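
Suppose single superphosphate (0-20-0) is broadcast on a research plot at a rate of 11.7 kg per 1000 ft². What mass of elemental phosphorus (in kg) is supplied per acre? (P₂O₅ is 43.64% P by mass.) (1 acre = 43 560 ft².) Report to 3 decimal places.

P₂O₅ per 1000 ft² = 11.7 × 20% = 2.34 kg.
Elemental P = 2.34 × 0.4364 = 1.02118 kg per 1000 ft².
Convert to per acre: 1.02118 × 43.56 = 44.4824 kg.

44.482 kg P per acre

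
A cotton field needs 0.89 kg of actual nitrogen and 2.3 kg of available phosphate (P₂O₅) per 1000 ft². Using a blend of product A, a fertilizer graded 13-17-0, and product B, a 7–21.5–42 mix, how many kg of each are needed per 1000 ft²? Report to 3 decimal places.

Let a = kg of product A, b = kg of product B (per 1000 ft²).
N: 0.13·a + 0.07·b = 0.89
P₂O₅: 0.17·a + 0.215·b = 2.3
Eliminate b: (row1) − 0.07/0.215·(row2) → 0.0746512·a = 0.141163, so a = 1.89097.
Then b = (2.3 − 0.17·1.89097) / 0.215 = 9.20249.

1.891 kg product A, 9.202 kg product B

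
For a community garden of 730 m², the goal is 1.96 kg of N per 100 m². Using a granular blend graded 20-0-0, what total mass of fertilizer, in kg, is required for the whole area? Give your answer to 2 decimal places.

71.54 kg

Product per 100 m² = 1.96 / 20% = 9.8 kg.
Total product = 9.8 × 730 / 100 = 71.54 kg.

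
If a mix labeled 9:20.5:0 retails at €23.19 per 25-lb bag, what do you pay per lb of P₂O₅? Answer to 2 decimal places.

P₂O₅ in bag = 25 × 20.5% = 5.125 lb.
Cost per lb P₂O₅ = €23.19 / 5.125 = €4.5249.

€4.52 per lb P₂O₅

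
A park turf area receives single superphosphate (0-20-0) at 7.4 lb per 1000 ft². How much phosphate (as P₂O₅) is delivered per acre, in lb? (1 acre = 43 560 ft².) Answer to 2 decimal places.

P₂O₅ per 1000 ft² = 7.4 × 20% = 1.48 lb.
Convert to per acre: 1.48 × 43.56 = 64.4688 lb.

64.47 lb P₂O₅ per acre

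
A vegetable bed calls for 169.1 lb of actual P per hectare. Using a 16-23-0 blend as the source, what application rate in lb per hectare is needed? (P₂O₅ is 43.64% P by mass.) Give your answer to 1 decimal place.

1684.7 lb of product per hectare

As P₂O₅: 169.1 / 0.4364 = 387.489 lb per hectare.
Product per hectare = 387.489 / 23% = 1684.73 lb.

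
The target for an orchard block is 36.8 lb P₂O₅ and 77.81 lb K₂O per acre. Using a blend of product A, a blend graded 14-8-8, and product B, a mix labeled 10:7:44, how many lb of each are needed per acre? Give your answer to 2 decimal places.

Per-acre balance (a = product A, b = product B):
P₂O₅: 0.08·a + 0.07·b = 36.8
K₂O: 0.08·a + 0.44·b = 77.81
Solving simultaneously: a = 363.017, b = 110.838.

363.02 lb product A, 110.84 lb product B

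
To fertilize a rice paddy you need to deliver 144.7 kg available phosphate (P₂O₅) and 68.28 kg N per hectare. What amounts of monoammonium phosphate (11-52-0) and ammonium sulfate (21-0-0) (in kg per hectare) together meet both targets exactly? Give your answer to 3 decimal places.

278.269 kg monoammonium phosphate, 179.383 kg ammonium sulfate

Let a = kg of monoammonium phosphate, b = kg of ammonium sulfate (per hectare).
P₂O₅: 0.52·a + 0·b = 144.7
N: 0.11·a + 0.21·b = 68.28
Eliminate a: (row1) − 0.52/0.11·(row2) → -0.992727·b = -178.078, so b = 179.3828.
Back-substitute: a = (144.7 − 0·179.3828) / 0.52 = 278.2692.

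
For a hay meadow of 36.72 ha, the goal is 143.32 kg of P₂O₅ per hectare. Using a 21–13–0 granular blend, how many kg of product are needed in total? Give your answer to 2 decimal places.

Product per hectare = 143.32 / 13% = 1102.46 kg.
Total product = 1102.46 × 36.72 = 40482.388 kg.

40482.39 kg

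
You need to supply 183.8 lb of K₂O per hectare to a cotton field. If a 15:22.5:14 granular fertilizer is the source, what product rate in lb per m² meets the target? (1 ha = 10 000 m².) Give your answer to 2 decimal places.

0.13 lb of product per sq m

Product per hectare = 183.8 / 14% = 1312.86 lb.
Convert to per m²: 1312.86 × 0.0001 = 0.131286 lb.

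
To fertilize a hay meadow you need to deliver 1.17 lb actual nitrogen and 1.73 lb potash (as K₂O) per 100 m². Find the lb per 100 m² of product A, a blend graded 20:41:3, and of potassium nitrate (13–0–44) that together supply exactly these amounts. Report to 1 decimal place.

3.4 lb product A, 3.7 lb potassium nitrate

Per-100 m² balance (a = product A, b = potassium nitrate):
N: 0.2·a + 0.13·b = 1.17
K₂O: 0.03·a + 0.44·b = 1.73
Eliminate a: (row1) − 0.2/0.03·(row2) → -2.80333·b = -10.3633, so b = 3.69679.
Back-substitute: a = (1.17 − 0.13·3.69679) / 0.2 = 3.44709.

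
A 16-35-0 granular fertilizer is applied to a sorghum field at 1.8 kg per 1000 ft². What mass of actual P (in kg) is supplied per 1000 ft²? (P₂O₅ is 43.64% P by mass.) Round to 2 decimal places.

P₂O₅ per 1000 ft² = 1.8 × 35% = 0.63 kg.
Elemental P = 0.63 × 0.4364 = 0.274932 kg per 1000 ft².

0.27 kg P per thousand sq ft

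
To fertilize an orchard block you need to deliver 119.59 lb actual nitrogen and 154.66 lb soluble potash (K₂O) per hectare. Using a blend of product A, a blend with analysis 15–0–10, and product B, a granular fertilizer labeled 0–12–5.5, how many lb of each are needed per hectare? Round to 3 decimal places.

Per-hectare balance (a = product A, b = product B):
N: 0.15·a + 0·b = 119.59
K₂O: 0.1·a + 0.055·b = 154.66
From row1: a = (119.59 − 0·b) / 0.15.
Into row2: 0.1·(119.59 − 0·b)/0.15 + 0.055·b = 154.66 → b = 1362.4242, a = 797.2667.

797.267 lb product A, 1362.424 lb product B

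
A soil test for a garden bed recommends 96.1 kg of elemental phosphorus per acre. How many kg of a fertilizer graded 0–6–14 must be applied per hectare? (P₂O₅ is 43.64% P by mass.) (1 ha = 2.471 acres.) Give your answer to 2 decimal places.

As P₂O₅: 96.1 / 0.4364 = 220.211 kg per acre.
Product per acre = 220.211 / 6% = 3670.18 kg.
Convert to per hectare: 3670.18 × 2.471 = 9069.015 kg.

9069.02 kg of product per hectare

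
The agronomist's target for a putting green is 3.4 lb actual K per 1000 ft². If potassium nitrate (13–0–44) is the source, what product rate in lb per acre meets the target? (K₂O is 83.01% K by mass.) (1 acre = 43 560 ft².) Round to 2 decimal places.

405.49 lb of product per acre

As K₂O: 3.4 / 0.8301 = 4.09589 lb per 1000 ft².
Product per 1000 ft² = 4.09589 / 44% = 9.30885 lb.
Convert to per acre: 9.30885 × 43.56 = 405.493 lb.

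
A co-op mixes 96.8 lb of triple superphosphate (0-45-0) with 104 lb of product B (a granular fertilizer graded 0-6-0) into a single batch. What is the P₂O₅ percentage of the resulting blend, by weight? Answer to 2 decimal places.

Total mass = 96.8 + 104 = 200.8 lb.
P₂O₅ mass = 45%×96.8 + 6%×104 = 49.8 lb.
% P₂O₅ = 49.8 / 200.8 = 24.8008%.

24.80% P₂O₅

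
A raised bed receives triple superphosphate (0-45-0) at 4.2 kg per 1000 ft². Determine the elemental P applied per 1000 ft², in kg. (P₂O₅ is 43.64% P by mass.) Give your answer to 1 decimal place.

0.8 kg P per thousand sq ft

P₂O₅ per 1000 ft² = 4.2 × 45% = 1.89 kg.
Elemental P = 1.89 × 0.4364 = 0.824796 kg per 1000 ft².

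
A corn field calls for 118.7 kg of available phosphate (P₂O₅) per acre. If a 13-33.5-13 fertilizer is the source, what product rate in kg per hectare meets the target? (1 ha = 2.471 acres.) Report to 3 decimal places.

875.545 kg of product per hectare

Product per acre = 118.7 / 33.5% = 354.328 kg.
Convert to per hectare: 354.328 × 2.471 = 875.5454 kg.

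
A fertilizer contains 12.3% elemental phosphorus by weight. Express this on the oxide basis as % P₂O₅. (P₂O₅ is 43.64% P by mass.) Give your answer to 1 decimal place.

%P₂O₅ = 12.3 / 0.4364 = 28.1852%.

28.2% P₂O₅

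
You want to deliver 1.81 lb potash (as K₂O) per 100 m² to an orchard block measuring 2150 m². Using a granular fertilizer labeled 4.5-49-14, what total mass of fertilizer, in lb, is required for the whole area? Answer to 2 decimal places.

Product per 100 m² = 1.81 / 14% = 12.9286 lb.
Total product = 12.9286 × 2150 / 100 = 277.964 lb.

277.96 lb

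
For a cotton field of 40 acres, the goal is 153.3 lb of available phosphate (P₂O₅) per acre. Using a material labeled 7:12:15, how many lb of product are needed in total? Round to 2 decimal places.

51100.00 lb

Product per acre = 153.3 / 12% = 1277.5 lb.
Total product = 1277.5 × 40 = 51100 lb.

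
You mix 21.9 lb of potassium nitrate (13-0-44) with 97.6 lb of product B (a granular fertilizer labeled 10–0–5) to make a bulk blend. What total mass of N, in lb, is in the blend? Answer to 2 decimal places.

N mass = 13%×21.9 + 10%×97.6 = 12.607 lb.

12.61 lb N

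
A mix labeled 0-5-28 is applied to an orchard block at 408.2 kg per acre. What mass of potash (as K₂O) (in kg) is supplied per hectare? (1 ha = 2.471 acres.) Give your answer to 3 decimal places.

K₂O per acre = 408.2 × 28% = 114.296 kg.
Convert to per hectare: 114.296 × 2.471 = 282.4254 kg.

282.425 kg K₂O per hectare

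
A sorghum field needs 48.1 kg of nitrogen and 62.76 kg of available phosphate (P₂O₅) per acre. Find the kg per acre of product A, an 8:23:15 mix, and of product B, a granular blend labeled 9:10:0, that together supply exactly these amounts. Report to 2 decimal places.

With a, b = kg per acre of product A and product B:
N: 0.08·a + 0.09·b = 48.1
P₂O₅: 0.23·a + 0.1·b = 62.76
From row1: a = (48.1 − 0.09·b) / 0.08.
Into row2: 0.23·(48.1 − 0.09·b)/0.08 + 0.1·b = 62.76 → b = 475.764, a = 66.0157.

66.02 kg product A, 475.76 kg product B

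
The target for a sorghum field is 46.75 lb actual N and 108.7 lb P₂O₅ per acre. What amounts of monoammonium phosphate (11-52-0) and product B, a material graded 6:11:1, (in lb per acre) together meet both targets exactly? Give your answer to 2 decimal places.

Let a = lb of monoammonium phosphate, b = lb of product B (per acre).
N: 0.11·a + 0.06·b = 46.75
P₂O₅: 0.52·a + 0.11·b = 108.7
Eliminate a: (row1) − 0.11/0.52·(row2) → 0.0367308·b = 23.7558, so b = 646.754.
Back-substitute: a = (46.75 − 0.06·646.754) / 0.11 = 72.2251.

72.23 lb monoammonium phosphate, 646.75 lb product B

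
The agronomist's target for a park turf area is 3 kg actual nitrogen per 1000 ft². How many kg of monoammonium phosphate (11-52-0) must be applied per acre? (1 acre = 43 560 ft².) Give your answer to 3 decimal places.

Product per 1000 ft² = 3 / 11% = 27.2727 kg.
Convert to per acre: 27.2727 × 43.56 = 1188 kg.

1188.000 kg of product per acre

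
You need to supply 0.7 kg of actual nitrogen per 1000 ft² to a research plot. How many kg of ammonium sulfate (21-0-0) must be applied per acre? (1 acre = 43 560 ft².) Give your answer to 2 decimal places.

145.20 kg of product per acre

Product per 1000 ft² = 0.7 / 21% = 3.33333 kg.
Convert to per acre: 3.33333 × 43.56 = 145.2 kg.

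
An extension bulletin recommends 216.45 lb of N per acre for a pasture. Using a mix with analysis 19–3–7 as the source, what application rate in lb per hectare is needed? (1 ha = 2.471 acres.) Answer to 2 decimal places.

Product per acre = 216.45 / 19% = 1139.21 lb.
Convert to per hectare: 1139.21 × 2.471 = 2814.989 lb.

2814.99 lb of product per hectare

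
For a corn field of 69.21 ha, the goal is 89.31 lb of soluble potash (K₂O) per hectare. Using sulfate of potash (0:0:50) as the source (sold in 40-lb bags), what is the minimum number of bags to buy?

310 bags

Product per hectare = 89.31 / 50% = 178.62 lb.
Total product = 178.62 × 69.21 = 12362.3 lb.
Bags = ⌈12362.3 / 40⌉ = 310.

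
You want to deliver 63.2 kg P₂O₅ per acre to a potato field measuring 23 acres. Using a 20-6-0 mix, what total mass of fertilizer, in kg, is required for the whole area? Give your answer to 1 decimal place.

Product per acre = 63.2 / 6% = 1053.33 kg.
Total product = 1053.33 × 23 = 24226.67 kg.

24226.7 kg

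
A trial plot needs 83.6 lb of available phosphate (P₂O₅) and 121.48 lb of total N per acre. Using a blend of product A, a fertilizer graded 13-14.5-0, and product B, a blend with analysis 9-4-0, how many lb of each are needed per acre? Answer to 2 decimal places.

339.46 lb product A, 859.44 lb product B

With a, b = lb per acre of product A and product B:
P₂O₅: 0.145·a + 0.04·b = 83.6
N: 0.13·a + 0.09·b = 121.48
Solving simultaneously: a = 339.46497, b = 859.439.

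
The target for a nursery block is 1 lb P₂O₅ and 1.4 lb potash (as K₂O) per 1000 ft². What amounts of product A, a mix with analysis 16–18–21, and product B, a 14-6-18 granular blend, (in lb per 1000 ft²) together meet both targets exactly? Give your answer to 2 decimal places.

Per-1000 ft² balance (a = product A, b = product B):
P₂O₅: 0.18·a + 0.06·b = 1
K₂O: 0.21·a + 0.18·b = 1.4
Eliminate b: (row1) − 0.06/0.18·(row2) → 0.11·a = 0.533333, so a = 4.84848.
Then b = (1.4 − 0.21·4.84848) / 0.18 = 2.12121.

4.85 lb product A, 2.12 lb product B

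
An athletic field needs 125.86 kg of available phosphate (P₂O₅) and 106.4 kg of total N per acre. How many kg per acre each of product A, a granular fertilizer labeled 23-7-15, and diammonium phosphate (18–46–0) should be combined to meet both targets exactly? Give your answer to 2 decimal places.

282.07 kg product A, 230.68 kg diammonium phosphate

With a, b = kg per acre of product A and diammonium phosphate:
P₂O₅: 0.07·a + 0.46·b = 125.86
N: 0.23·a + 0.18·b = 106.4
Eliminate a: (row1) − 0.07/0.23·(row2) → 0.405217·b = 93.4774, so b = 230.6845.
Back-substitute: a = (125.86 − 0.46·230.6845) / 0.07 = 282.073.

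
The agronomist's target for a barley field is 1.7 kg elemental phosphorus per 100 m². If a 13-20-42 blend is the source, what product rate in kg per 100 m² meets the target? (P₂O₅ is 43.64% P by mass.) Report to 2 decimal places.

19.48 kg of product per hundred sq m

As P₂O₅: 1.7 / 0.4364 = 3.89551 kg per 100 m².
Product per 100 m² = 3.89551 / 20% = 19.4775 kg.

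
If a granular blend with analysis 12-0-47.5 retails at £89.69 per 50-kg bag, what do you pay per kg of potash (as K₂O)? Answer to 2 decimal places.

K₂O in bag = 50 × 47.5% = 23.75 kg.
Cost per kg K₂O = £89.69 / 23.75 = £3.7764.

£3.78 per kg K₂O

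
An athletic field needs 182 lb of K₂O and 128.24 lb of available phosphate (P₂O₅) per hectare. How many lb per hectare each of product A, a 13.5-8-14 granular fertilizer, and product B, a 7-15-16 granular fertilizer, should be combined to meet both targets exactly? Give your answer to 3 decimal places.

827.024 lb product A, 413.854 lb product B

Let a = lb of product A, b = lb of product B (per hectare).
K₂O: 0.14·a + 0.16·b = 182
P₂O₅: 0.08·a + 0.15·b = 128.24
Solving simultaneously: a = 827.0244, b = 413.8537.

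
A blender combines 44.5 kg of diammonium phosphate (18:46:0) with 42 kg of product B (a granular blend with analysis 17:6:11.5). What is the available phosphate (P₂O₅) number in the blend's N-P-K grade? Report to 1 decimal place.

26.6% P₂O₅

Total mass = 44.5 + 42 = 86.5 kg.
P₂O₅ mass = 46%×44.5 + 6%×42 = 22.99 kg.
% P₂O₅ = 22.99 / 86.5 = 26.578%.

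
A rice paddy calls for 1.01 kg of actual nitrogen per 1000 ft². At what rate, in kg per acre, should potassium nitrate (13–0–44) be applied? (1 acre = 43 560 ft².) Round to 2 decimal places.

Product per 1000 ft² = 1.01 / 13% = 7.76923 kg.
Convert to per acre: 7.76923 × 43.56 = 338.428 kg.

338.43 kg of product per acre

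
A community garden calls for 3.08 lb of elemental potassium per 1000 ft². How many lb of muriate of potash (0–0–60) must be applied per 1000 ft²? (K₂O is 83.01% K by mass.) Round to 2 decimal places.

As K₂O: 3.08 / 0.8301 = 3.7104 lb per 1000 ft².
Product per 1000 ft² = 3.7104 / 60% = 6.18399 lb.

6.18 lb of product per thousand sq ft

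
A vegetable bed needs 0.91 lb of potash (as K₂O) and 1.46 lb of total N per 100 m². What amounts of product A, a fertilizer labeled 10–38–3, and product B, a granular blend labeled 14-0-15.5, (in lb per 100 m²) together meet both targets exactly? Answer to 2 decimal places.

With a, b = lb per 100 m² of product A and product B:
K₂O: 0.03·a + 0.155·b = 0.91
N: 0.1·a + 0.14·b = 1.46
Solving simultaneously: a = 8.75221, b = 4.17699.

8.75 lb product A, 4.18 lb product B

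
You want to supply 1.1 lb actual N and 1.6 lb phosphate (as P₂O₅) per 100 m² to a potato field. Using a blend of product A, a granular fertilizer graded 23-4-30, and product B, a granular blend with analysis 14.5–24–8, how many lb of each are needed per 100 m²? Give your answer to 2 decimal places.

With a, b = lb per 100 m² of product A and product B:
N: 0.23·a + 0.145·b = 1.1
P₂O₅: 0.04·a + 0.24·b = 1.6
Eliminate a: (row1) − 0.23/0.04·(row2) → -1.235·b = -8.1, so b = 6.5587.
Back-substitute: a = (1.1 − 0.145·6.5587) / 0.23 = 0.647773.

0.65 lb product A, 6.56 lb product B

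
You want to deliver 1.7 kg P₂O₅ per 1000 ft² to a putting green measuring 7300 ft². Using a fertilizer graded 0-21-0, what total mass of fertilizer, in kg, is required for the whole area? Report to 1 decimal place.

59.1 kg

Product per 1000 ft² = 1.7 / 21% = 8.09524 kg.
Total product = 8.09524 × 7300 / 1000 = 59.0952 kg.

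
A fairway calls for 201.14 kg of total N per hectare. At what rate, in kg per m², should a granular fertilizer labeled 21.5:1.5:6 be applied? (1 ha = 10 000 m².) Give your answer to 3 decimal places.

Product per hectare = 201.14 / 21.5% = 935.535 kg.
Convert to per m²: 935.535 × 0.0001 = 0.0935535 kg.

0.094 kg of product per sq m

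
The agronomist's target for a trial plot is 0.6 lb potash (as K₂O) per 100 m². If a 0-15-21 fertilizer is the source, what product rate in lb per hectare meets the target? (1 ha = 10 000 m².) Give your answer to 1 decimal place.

Product per 100 m² = 0.6 / 21% = 2.85714 lb.
Convert to per hectare: 2.85714 × 100 = 285.714 lb.

285.7 lb of product per hectare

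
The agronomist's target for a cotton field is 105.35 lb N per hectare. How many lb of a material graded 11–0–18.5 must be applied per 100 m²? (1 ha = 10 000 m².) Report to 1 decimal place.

9.6 lb of product per hundred sq m

Product per hectare = 105.35 / 11% = 957.727 lb.
Convert to per 100 m²: 957.727 × 0.01 = 9.57727 lb.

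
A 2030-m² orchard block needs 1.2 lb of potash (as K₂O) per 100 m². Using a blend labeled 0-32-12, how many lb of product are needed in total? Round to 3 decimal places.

Product per 100 m² = 1.2 / 12% = 10 lb.
Total product = 10 × 2030 / 100 = 203 lb.

203.000 lb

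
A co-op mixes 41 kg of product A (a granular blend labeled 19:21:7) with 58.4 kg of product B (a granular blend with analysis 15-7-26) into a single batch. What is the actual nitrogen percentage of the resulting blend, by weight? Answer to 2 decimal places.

Total mass = 41 + 58.4 = 99.4 kg.
N mass = 19%×41 + 15%×58.4 = 16.55 kg.
% N = 16.55 / 99.4 = 16.6499%.

16.65% N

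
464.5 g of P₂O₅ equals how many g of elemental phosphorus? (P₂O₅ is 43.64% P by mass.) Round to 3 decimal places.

P = 464.5 × 0.4364 = 202.7078 g.

202.708 g P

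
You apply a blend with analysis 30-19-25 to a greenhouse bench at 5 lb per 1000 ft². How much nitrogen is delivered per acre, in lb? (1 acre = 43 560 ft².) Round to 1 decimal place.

nitrogen per 1000 ft² = 5 × 30% = 1.5 lb.
Convert to per acre: 1.5 × 43.56 = 65.34 lb.

65.3 lb N per acre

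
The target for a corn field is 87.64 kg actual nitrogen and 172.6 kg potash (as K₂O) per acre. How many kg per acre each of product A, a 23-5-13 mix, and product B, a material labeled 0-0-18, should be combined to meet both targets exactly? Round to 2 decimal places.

381.04 kg product A, 683.69 kg product B

Let a = kg of product A, b = kg of product B (per acre).
N: 0.23·a + 0·b = 87.64
K₂O: 0.13·a + 0.18·b = 172.6
Solving simultaneously: a = 381.043, b = 683.691.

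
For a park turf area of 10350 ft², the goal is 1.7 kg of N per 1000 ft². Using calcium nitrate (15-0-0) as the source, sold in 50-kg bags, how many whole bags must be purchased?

3 bags

Product per 1000 ft² = 1.7 / 15% = 11.3333 kg.
Total product = 11.3333 × 10350 / 1000 = 117.3 kg.
Bags = ⌈117.3 / 50⌉ = 3.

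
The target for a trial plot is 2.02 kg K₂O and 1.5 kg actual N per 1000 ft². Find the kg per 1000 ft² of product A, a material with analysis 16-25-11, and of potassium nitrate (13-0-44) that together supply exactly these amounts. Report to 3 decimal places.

7.084 kg product A, 2.820 kg potassium nitrate

With a, b = kg per 1000 ft² of product A and potassium nitrate:
K₂O: 0.11·a + 0.44·b = 2.02
N: 0.16·a + 0.13·b = 1.5
From row1: a = (2.02 − 0.44·b) / 0.11.
Into row2: 0.16·(2.02 − 0.44·b)/0.11 + 0.13·b = 1.5 → b = 2.81996, a = 7.08378.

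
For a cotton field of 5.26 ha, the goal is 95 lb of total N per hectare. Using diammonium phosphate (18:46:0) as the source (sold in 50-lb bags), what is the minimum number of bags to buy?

56 bags

Product per hectare = 95 / 18% = 527.778 lb.
Total product = 527.778 × 5.26 = 2776.11 lb.
Bags = ⌈2776.11 / 50⌉ = 56.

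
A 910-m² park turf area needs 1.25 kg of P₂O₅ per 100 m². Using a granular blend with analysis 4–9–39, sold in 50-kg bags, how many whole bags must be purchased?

Product per 100 m² = 1.25 / 9% = 13.8889 kg.
Total product = 13.8889 × 910 / 100 = 126.389 kg.
Bags = ⌈126.389 / 50⌉ = 3.

3 bags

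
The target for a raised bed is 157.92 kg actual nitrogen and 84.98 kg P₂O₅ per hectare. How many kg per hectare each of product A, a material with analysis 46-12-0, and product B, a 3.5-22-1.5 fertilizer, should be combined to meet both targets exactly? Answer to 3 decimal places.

Per-hectare balance (a = product A, b = product B):
N: 0.46·a + 0.035·b = 157.92
P₂O₅: 0.12·a + 0.22·b = 84.98
Eliminate a: (row1) − 0.46/0.12·(row2) → -0.808333·b = -167.837, so b = 207.63299.
Back-substitute: a = (157.92 − 0.035·207.63299) / 0.46 = 327.5062.

327.506 kg product A, 207.633 kg product B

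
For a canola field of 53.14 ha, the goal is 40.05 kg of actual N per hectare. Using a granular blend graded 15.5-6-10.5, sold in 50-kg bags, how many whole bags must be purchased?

Product per hectare = 40.05 / 15.5% = 258.387 kg.
Total product = 258.387 × 53.14 = 13730.7 kg.
Bags = ⌈13730.7 / 50⌉ = 275.

275 bags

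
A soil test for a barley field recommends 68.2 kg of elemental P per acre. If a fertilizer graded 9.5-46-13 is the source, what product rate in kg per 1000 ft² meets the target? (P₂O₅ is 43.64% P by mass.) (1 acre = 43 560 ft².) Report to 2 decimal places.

As P₂O₅: 68.2 / 0.4364 = 156.279 kg per acre.
Product per acre = 156.279 / 46% = 339.736 kg.
Convert to per 1000 ft²: 339.736 × 0.0229568 = 7.79927 kg.

7.80 kg of product per thousand sq ft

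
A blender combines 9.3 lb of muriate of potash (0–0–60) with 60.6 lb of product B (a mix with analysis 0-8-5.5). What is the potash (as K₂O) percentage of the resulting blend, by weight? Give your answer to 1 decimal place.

12.8% K₂O

Total mass = 9.3 + 60.6 = 69.9 lb.
K₂O mass = 60%×9.3 + 5.5%×60.6 = 8.913 lb.
% K₂O = 8.913 / 69.9 = 12.7511%.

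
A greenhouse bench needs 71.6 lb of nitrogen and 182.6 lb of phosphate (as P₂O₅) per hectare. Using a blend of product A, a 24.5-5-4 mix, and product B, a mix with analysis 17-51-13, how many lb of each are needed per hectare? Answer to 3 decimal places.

47.007 lb product A, 353.431 lb product B

With a, b = lb per hectare of product A and product B:
N: 0.245·a + 0.17·b = 71.6
P₂O₅: 0.05·a + 0.51·b = 182.6
Eliminate b: (row1) − 0.17/0.51·(row2) → 0.228333·a = 10.7333, so a = 47.0073.
Then b = (182.6 − 0.05·47.0073) / 0.51 = 353.4307.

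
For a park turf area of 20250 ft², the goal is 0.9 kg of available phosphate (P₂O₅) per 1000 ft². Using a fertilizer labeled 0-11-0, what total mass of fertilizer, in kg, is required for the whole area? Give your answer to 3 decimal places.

Product per 1000 ft² = 0.9 / 11% = 8.18182 kg.
Total product = 8.18182 × 20250 / 1000 = 165.6818 kg.

165.682 kg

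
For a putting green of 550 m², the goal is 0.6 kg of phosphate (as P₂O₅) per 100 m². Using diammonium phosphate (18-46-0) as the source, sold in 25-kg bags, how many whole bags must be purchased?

Product per 100 m² = 0.6 / 46% = 1.30435 kg.
Total product = 1.30435 × 550 / 100 = 7.17391 kg.
Bags = ⌈7.17391 / 25⌉ = 1.

1 bags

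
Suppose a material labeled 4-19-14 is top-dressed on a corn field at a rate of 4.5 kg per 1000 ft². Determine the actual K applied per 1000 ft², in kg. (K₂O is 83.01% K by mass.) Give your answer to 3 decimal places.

K₂O per 1000 ft² = 4.5 × 14% = 0.63 kg.
Elemental K = 0.63 × 0.8301 = 0.522963 kg per 1000 ft².

0.523 kg K per thousand sq ft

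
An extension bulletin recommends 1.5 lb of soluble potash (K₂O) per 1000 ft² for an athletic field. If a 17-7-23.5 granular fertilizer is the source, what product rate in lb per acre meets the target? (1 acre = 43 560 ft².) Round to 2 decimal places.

278.04 lb of product per acre

Product per 1000 ft² = 1.5 / 23.5% = 6.38298 lb.
Convert to per acre: 6.38298 × 43.56 = 278.043 lb.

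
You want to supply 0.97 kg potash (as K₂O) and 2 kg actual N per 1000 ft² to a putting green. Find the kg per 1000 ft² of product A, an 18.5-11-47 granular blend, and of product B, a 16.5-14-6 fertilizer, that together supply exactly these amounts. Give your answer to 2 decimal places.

0.60 kg product A, 11.45 kg product B

Let a = kg of product A, b = kg of product B (per 1000 ft²).
K₂O: 0.47·a + 0.06·b = 0.97
N: 0.185·a + 0.165·b = 2
Eliminate b: (row1) − 0.06/0.165·(row2) → 0.402727·a = 0.242727, so a = 0.602709.
Then b = (2 − 0.185·0.602709) / 0.165 = 11.4454.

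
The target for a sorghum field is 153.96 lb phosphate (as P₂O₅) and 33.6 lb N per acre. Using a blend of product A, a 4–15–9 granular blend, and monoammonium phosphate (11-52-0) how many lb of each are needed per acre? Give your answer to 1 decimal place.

124.7 lb product A, 260.1 lb monoammonium phosphate

Let a = lb of product A, b = lb of monoammonium phosphate (per acre).
P₂O₅: 0.15·a + 0.52·b = 153.96
N: 0.04·a + 0.11·b = 33.6
Solving simultaneously: a = 124.744, b = 260.093.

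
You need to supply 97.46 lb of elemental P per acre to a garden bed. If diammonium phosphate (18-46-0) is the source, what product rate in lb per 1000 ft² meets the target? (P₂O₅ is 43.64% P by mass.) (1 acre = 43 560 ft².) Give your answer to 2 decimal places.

11.15 lb of product per thousand sq ft

As P₂O₅: 97.46 / 0.4364 = 223.327 lb per acre.
Product per acre = 223.327 / 46% = 485.494 lb.
Convert to per 1000 ft²: 485.494 × 0.0229568 = 11.1454 lb.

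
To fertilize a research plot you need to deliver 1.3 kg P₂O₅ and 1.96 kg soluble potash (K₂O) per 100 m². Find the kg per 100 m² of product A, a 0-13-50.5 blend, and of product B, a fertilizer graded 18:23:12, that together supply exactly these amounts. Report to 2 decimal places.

Per-100 m² balance (a = product A, b = product B):
P₂O₅: 0.13·a + 0.23·b = 1.3
K₂O: 0.505·a + 0.12·b = 1.96
From row1: a = (1.3 − 0.23·b) / 0.13.
Into row2: 0.505·(1.3 − 0.23·b)/0.13 + 0.12·b = 1.96 → b = 3.99503, a = 2.93187.

2.93 kg product A, 4.00 kg product B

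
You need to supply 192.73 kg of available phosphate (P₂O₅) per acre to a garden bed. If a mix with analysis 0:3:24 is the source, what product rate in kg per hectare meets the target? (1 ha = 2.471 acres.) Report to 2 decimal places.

Product per acre = 192.73 / 3% = 6424.33 kg.
Convert to per hectare: 6424.33 × 2.471 = 15874.528 kg.

15874.53 kg of product per hectare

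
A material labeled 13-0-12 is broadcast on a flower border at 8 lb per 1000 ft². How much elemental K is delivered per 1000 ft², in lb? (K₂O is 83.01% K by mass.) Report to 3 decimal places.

0.797 lb K per thousand sq ft

K₂O per 1000 ft² = 8 × 12% = 0.96 lb.
Elemental K = 0.96 × 0.8301 = 0.796896 lb per 1000 ft².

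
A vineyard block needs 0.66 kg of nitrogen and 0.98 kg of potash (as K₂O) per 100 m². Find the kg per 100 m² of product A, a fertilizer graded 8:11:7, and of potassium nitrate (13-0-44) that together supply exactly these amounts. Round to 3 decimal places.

Per-100 m² balance (a = product A, b = potassium nitrate):
N: 0.08·a + 0.13·b = 0.66
K₂O: 0.07·a + 0.44·b = 0.98
Eliminate a: (row1) − 0.08/0.07·(row2) → -0.372857·b = -0.46, so b = 1.23372.
Back-substitute: a = (0.66 − 0.13·1.23372) / 0.08 = 6.24521.

6.245 kg product A, 1.234 kg potassium nitrate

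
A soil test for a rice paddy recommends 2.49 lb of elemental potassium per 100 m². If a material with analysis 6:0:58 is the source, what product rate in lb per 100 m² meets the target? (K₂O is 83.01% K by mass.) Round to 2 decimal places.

As K₂O: 2.49 / 0.8301 = 2.99964 lb per 100 m².
Product per 100 m² = 2.99964 / 58% = 5.17179 lb.

5.17 lb of product per hundred sq m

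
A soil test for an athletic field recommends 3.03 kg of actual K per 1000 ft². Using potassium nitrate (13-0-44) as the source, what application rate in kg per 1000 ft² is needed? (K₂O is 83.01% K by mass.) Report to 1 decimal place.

As K₂O: 3.03 / 0.8301 = 3.65016 kg per 1000 ft².
Product per 1000 ft² = 3.65016 / 44% = 8.29582 kg.

8.3 kg of product per thousand sq ft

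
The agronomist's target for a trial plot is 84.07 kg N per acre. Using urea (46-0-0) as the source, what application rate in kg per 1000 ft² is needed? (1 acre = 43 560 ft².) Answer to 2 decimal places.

4.20 kg of product per thousand sq ft

Product per acre = 84.07 / 46% = 182.761 kg.
Convert to per 1000 ft²: 182.761 × 0.0229568 = 4.19561 kg.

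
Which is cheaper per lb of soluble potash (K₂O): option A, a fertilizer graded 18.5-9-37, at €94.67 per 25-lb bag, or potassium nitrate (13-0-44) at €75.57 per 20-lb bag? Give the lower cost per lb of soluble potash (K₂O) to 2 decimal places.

option A: K₂O per bag = 25 × 37% = 9.25 lb; cost = 94.67 / 9.25 = €10.2346/lb K₂O.
potassium nitrate: K₂O per bag = 20 × 44% = 8.8 lb; cost = 75.57 / 8.8 = €8.5875/lb K₂O.
potassium nitrate is cheaper.

€8.59 per lb K₂O (potassium nitrate)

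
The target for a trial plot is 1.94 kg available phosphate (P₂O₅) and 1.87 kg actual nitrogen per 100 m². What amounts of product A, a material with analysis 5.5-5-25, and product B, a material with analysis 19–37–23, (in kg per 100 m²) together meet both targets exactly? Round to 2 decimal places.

29.80 kg product A, 1.22 kg product B

Let a = kg of product A, b = kg of product B (per 100 m²).
P₂O₅: 0.05·a + 0.37·b = 1.94
N: 0.055·a + 0.19·b = 1.87
From row1: a = (1.94 − 0.37·b) / 0.05.
Into row2: 0.055·(1.94 − 0.37·b)/0.05 + 0.19·b = 1.87 → b = 1.21659, a = 29.7972.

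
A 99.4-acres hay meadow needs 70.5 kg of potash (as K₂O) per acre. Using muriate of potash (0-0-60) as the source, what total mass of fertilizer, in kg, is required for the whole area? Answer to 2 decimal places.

Product per acre = 70.5 / 60% = 117.5 kg.
Total product = 117.5 × 99.4 = 11679.5 kg.

11679.50 kg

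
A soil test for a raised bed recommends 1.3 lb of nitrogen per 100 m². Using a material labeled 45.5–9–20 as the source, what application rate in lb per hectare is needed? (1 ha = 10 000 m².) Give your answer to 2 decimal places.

Product per 100 m² = 1.3 / 45.5% = 2.85714 lb.
Convert to per hectare: 2.85714 × 100 = 285.714 lb.

285.71 lb of product per hectare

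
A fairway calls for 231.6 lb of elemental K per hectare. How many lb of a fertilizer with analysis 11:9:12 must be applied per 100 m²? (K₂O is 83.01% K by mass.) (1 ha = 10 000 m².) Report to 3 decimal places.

As K₂O: 231.6 / 0.8301 = 279.003 lb per hectare.
Product per hectare = 279.003 / 12% = 2325.02 lb.
Convert to per 100 m²: 2325.02 × 0.01 = 23.2502 lb.

23.250 lb of product per hundred sq m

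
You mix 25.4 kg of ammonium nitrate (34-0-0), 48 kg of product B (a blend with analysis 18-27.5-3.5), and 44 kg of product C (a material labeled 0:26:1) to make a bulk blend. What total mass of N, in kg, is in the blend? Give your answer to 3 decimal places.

17.276 kg N

N mass = 34%×25.4 + 18%×48 + 0%×44 = 17.276 kg.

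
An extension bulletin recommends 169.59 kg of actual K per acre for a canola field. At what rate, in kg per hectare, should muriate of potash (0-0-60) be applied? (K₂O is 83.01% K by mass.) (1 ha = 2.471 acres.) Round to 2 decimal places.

841.38 kg of product per hectare

As K₂O: 169.59 / 0.8301 = 204.301 kg per acre.
Product per acre = 204.301 / 60% = 340.501 kg.
Convert to per hectare: 340.501 × 2.471 = 841.378 kg.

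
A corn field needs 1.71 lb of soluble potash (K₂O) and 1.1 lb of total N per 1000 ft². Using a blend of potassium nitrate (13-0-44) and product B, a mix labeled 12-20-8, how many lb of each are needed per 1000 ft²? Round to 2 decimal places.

With a, b = lb per 1000 ft² of potassium nitrate and product B:
K₂O: 0.44·a + 0.08·b = 1.71
N: 0.13·a + 0.12·b = 1.1
From row1: a = (1.71 − 0.08·b) / 0.44.
Into row2: 0.13·(1.71 − 0.08·b)/0.44 + 0.12·b = 1.1 → b = 6.17217, a = 2.76415.

2.76 lb potassium nitrate, 6.17 lb product B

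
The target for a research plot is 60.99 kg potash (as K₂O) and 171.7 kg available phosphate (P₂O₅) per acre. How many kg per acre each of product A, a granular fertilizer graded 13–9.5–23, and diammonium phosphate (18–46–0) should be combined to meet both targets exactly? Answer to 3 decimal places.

265.174 kg product A, 318.497 kg diammonium phosphate

Per-acre balance (a = product A, b = diammonium phosphate):
K₂O: 0.23·a + 0·b = 60.99
P₂O₅: 0.095·a + 0.46·b = 171.7
Eliminate b: (row1) − 0/0.46·(row2) → 0.23·a = 60.99, so a = 265.1739.
Then b = (171.7 − 0.095·265.1739) / 0.46 = 318.4967.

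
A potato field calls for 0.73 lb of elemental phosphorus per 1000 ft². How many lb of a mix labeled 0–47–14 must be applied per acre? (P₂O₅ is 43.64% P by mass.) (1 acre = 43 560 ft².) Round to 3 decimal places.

As P₂O₅: 0.73 / 0.4364 = 1.67278 lb per 1000 ft².
Product per 1000 ft² = 1.67278 / 47% = 3.5591 lb.
Convert to per acre: 3.5591 × 43.56 = 155.0344 lb.

155.034 lb of product per acre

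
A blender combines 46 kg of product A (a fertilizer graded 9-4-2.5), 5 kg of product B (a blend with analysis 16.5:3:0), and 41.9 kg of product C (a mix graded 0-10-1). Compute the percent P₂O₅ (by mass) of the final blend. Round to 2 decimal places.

6.65% P₂O₅

Total mass = 46 + 5 + 41.9 = 92.9 kg.
P₂O₅ mass = 4%×46 + 3%×5 + 10%×41.9 = 6.18 kg.
% P₂O₅ = 6.18 / 92.9 = 6.65231%.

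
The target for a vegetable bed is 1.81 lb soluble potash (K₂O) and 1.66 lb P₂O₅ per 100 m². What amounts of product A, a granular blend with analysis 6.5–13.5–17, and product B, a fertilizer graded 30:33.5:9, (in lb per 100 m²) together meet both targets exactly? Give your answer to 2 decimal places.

Per-100 m² balance (a = product A, b = product B):
K₂O: 0.17·a + 0.09·b = 1.81
P₂O₅: 0.135·a + 0.335·b = 1.66
Solving simultaneously: a = 10.1998, b = 0.844866.

10.20 lb product A, 0.84 lb product B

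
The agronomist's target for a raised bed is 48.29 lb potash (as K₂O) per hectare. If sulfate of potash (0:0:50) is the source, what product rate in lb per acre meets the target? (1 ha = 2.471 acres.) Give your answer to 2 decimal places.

39.09 lb of product per acre

Product per hectare = 48.29 / 50% = 96.58 lb.
Convert to per acre: 96.58 × 0.404694 = 39.0854 lb.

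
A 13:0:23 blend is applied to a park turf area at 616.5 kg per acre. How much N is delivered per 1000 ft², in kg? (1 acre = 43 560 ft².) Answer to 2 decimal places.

1.84 kg N per thousand sq ft

nitrogen per acre = 616.5 × 13% = 80.145 kg.
Convert to per 1000 ft²: 80.145 × 0.0229568 = 1.83988 kg.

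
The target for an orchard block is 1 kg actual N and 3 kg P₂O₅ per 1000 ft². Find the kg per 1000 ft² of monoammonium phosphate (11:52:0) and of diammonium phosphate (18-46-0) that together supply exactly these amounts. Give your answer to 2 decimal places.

Let a = kg of monoammonium phosphate, b = kg of diammonium phosphate (per 1000 ft²).
N: 0.11·a + 0.18·b = 1
P₂O₅: 0.52·a + 0.46·b = 3
Eliminate a: (row1) − 0.11/0.52·(row2) → 0.0826923·b = 0.365385, so b = 4.4186.
Back-substitute: a = (1 − 0.18·4.4186) / 0.11 = 1.86047.

1.86 kg monoammonium phosphate, 4.42 kg diammonium phosphate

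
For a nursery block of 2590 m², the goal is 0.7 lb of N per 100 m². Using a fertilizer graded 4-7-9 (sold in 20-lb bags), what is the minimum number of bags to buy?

Product per 100 m² = 0.7 / 4% = 17.5 lb.
Total product = 17.5 × 2590 / 100 = 453.25 lb.
Bags = ⌈453.25 / 20⌉ = 23.

23 bags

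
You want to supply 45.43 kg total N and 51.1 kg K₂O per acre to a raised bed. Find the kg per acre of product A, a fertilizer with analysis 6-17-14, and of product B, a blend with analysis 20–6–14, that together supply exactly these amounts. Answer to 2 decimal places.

196.93 kg product A, 168.07 kg product B

With a, b = kg per acre of product A and product B:
N: 0.06·a + 0.2·b = 45.43
K₂O: 0.14·a + 0.14·b = 51.1
Eliminate b: (row1) − 0.2/0.14·(row2) → -0.14·a = -27.57, so a = 196.929.
Then b = (51.1 − 0.14·196.929) / 0.14 = 168.071.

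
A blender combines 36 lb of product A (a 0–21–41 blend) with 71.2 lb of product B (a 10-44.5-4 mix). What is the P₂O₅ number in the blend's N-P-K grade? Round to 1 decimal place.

Total mass = 36 + 71.2 = 107.2 lb.
P₂O₅ mass = 21%×36 + 44.5%×71.2 = 39.244 lb.
% P₂O₅ = 39.244 / 107.2 = 36.6082%.

36.6% P₂O₅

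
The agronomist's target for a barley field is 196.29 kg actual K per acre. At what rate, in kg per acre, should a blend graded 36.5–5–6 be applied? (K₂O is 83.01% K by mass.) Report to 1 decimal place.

3941.1 kg of product per acre

As K₂O: 196.29 / 0.8301 = 236.465 kg per acre.
Product per acre = 236.465 / 6% = 3941.09 kg.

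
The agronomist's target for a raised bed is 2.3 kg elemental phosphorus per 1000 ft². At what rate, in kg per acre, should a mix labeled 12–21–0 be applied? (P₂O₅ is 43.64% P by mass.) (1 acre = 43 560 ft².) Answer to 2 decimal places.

As P₂O₅: 2.3 / 0.4364 = 5.27039 kg per 1000 ft².
Product per 1000 ft² = 5.27039 / 21% = 25.0971 kg.
Convert to per acre: 25.0971 × 43.56 = 1093.2303 kg.

1093.23 kg of product per acre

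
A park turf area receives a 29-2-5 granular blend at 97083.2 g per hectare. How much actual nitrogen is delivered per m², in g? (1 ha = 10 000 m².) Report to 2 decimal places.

2.82 g N per sq m

nitrogen per hectare = 97083.2 × 29% = 28154.1 g.
Convert to per m²: 28154.1 × 0.0001 = 2.81541 g.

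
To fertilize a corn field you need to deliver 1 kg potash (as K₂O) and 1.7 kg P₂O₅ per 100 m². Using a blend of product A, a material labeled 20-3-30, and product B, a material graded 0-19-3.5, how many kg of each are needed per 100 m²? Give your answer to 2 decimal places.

2.33 kg product A, 8.58 kg product B

Let a = kg of product A, b = kg of product B (per 100 m²).
K₂O: 0.3·a + 0.035·b = 1
P₂O₅: 0.03·a + 0.19·b = 1.7
Eliminate a: (row1) − 0.3/0.03·(row2) → -1.865·b = -16, so b = 8.57909.
Back-substitute: a = (1 − 0.035·8.57909) / 0.3 = 2.33244.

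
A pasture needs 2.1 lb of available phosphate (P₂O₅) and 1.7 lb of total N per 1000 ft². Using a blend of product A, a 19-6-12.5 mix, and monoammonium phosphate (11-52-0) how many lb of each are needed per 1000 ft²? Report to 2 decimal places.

Per-1000 ft² balance (a = product A, b = monoammonium phosphate):
P₂O₅: 0.06·a + 0.52·b = 2.1
N: 0.19·a + 0.11·b = 1.7
Solving simultaneously: a = 7.08243, b = 3.22126.

7.08 lb product A, 3.22 lb monoammonium phosphate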